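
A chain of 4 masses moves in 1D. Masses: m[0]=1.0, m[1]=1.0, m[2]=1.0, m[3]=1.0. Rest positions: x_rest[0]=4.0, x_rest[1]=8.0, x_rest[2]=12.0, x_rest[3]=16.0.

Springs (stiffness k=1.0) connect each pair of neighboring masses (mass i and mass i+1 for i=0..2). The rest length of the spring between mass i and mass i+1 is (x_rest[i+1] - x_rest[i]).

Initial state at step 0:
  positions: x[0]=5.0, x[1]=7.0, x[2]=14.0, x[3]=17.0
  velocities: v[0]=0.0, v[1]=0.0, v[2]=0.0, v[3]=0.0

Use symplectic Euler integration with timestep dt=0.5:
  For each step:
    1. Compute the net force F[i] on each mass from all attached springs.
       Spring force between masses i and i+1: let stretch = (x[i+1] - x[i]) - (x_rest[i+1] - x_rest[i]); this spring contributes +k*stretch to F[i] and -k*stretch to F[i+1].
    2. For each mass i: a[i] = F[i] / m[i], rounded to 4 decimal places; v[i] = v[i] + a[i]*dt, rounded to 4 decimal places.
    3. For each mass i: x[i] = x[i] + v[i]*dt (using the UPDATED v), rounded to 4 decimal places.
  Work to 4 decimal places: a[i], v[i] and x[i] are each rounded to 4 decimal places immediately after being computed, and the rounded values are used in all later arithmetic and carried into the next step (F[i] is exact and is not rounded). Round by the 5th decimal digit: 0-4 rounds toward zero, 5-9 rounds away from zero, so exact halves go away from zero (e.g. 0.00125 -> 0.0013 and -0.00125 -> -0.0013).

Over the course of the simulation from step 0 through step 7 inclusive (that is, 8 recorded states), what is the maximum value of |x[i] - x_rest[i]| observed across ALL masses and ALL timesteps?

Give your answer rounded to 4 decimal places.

Answer: 2.3282

Derivation:
Step 0: x=[5.0000 7.0000 14.0000 17.0000] v=[0.0000 0.0000 0.0000 0.0000]
Step 1: x=[4.5000 8.2500 13.0000 17.2500] v=[-1.0000 2.5000 -2.0000 0.5000]
Step 2: x=[3.9375 9.7500 11.8750 17.4375] v=[-1.1250 3.0000 -2.2500 0.3750]
Step 3: x=[3.8281 10.3282 11.6094 17.2344] v=[-0.2188 1.1563 -0.5313 -0.4063]
Step 4: x=[4.3438 9.6016 12.4297 16.6250] v=[1.0313 -1.4532 1.6406 -1.2188]
Step 5: x=[5.1739 8.2676 13.5918 15.9668] v=[1.6602 -2.6681 2.3242 -1.3165]
Step 6: x=[5.7775 7.4912 14.0166 15.7148] v=[1.2071 -1.5529 0.8496 -0.5040]
Step 7: x=[5.8095 7.9177 13.2346 16.0383] v=[0.0640 0.8530 -1.5640 0.6469]
Max displacement = 2.3282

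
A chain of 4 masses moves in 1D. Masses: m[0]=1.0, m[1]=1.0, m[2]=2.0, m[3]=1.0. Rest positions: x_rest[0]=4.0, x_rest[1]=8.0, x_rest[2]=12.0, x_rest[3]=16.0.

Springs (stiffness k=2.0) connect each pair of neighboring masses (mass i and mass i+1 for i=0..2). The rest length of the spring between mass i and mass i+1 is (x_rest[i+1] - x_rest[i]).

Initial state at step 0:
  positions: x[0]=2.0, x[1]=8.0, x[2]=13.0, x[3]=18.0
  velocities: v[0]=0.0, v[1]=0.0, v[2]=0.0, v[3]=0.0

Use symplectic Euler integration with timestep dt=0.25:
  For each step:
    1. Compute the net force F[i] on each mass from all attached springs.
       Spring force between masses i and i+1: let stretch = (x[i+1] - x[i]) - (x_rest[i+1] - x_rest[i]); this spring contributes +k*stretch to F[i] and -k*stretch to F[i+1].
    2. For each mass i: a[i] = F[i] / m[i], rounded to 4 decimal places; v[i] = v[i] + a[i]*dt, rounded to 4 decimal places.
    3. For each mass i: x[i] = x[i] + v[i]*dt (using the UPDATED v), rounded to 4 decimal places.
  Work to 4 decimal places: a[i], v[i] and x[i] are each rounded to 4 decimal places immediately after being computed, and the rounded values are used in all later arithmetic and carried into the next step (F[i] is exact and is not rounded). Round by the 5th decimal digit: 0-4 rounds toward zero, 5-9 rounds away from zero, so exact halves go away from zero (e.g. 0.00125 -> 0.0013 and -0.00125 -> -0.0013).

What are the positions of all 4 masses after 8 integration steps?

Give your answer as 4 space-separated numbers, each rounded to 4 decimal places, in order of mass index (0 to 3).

Step 0: x=[2.0000 8.0000 13.0000 18.0000] v=[0.0000 0.0000 0.0000 0.0000]
Step 1: x=[2.2500 7.8750 13.0000 17.8750] v=[1.0000 -0.5000 0.0000 -0.5000]
Step 2: x=[2.7031 7.6875 12.9844 17.6406] v=[1.8125 -0.7500 -0.0625 -0.9375]
Step 3: x=[3.2793 7.5391 12.9287 17.3242] v=[2.3047 -0.5938 -0.2227 -1.2656]
Step 4: x=[3.8880 7.5319 12.8109 16.9584] v=[2.4346 -0.0289 -0.4712 -1.4634]
Step 5: x=[4.4522 7.7291 12.6224 16.5741] v=[2.2566 0.7887 -0.7541 -1.5372]
Step 6: x=[4.9260 8.1283 12.3750 16.1958] v=[1.8951 1.5969 -0.9895 -1.5131]
Step 7: x=[5.3001 8.6581 12.1010 15.8399] v=[1.4963 2.1191 -1.0960 -1.4235]
Step 8: x=[5.5939 9.1985 11.8455 15.5167] v=[1.1753 2.1616 -1.0220 -1.2930]

Answer: 5.5939 9.1985 11.8455 15.5167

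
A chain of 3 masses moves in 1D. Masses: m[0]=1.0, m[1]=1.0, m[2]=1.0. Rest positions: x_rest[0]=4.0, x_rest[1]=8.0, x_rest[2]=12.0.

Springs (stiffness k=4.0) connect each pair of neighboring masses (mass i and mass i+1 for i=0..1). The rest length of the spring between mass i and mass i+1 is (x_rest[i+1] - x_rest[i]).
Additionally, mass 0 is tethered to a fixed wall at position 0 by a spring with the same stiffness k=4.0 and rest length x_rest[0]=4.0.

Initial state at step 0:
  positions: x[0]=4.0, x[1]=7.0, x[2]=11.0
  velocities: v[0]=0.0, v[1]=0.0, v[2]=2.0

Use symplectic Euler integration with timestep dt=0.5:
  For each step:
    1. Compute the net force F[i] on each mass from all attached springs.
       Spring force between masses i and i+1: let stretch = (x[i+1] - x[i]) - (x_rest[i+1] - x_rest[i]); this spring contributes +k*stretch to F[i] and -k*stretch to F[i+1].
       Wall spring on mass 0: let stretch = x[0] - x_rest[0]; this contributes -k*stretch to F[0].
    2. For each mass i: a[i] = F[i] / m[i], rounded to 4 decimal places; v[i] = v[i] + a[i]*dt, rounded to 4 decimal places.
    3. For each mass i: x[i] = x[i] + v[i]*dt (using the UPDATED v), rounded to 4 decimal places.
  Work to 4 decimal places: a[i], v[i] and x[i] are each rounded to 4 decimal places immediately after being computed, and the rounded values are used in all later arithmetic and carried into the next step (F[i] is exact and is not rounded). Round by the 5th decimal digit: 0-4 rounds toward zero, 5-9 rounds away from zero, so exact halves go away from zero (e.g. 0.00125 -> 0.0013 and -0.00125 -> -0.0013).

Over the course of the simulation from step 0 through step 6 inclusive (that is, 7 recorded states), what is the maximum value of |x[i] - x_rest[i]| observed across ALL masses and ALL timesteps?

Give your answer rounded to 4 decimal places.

Answer: 2.0000

Derivation:
Step 0: x=[4.0000 7.0000 11.0000] v=[0.0000 0.0000 2.0000]
Step 1: x=[3.0000 8.0000 12.0000] v=[-2.0000 2.0000 2.0000]
Step 2: x=[4.0000 8.0000 13.0000] v=[2.0000 0.0000 2.0000]
Step 3: x=[5.0000 9.0000 13.0000] v=[2.0000 2.0000 0.0000]
Step 4: x=[5.0000 10.0000 13.0000] v=[0.0000 2.0000 0.0000]
Step 5: x=[5.0000 9.0000 14.0000] v=[0.0000 -2.0000 2.0000]
Step 6: x=[4.0000 9.0000 14.0000] v=[-2.0000 0.0000 0.0000]
Max displacement = 2.0000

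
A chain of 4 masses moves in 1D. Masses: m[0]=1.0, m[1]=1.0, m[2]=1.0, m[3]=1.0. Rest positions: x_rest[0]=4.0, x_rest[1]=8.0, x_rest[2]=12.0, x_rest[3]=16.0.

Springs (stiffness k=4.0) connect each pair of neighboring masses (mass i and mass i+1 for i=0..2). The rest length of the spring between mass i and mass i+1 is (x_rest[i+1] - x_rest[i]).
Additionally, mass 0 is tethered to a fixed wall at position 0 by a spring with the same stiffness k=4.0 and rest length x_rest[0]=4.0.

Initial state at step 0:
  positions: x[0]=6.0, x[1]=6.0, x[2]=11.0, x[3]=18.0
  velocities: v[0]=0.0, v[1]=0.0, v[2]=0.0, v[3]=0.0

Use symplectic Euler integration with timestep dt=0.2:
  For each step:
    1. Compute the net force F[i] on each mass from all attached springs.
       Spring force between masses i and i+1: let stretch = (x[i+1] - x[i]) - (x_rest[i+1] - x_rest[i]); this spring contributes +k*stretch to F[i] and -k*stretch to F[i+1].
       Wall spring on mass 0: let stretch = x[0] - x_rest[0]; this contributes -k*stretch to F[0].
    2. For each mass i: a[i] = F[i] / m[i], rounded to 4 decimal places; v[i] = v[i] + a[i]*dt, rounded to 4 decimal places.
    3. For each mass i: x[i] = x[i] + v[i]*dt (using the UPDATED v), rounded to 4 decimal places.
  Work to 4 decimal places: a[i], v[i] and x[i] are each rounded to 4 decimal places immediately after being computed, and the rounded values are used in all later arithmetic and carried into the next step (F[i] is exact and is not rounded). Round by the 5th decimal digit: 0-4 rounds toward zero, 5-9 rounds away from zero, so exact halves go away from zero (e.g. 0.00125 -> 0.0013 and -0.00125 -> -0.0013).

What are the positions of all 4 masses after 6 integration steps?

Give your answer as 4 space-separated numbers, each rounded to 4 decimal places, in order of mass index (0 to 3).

Answer: 3.4290 8.9152 13.5243 14.5767

Derivation:
Step 0: x=[6.0000 6.0000 11.0000 18.0000] v=[0.0000 0.0000 0.0000 0.0000]
Step 1: x=[5.0400 6.8000 11.3200 17.5200] v=[-4.8000 4.0000 1.6000 -2.4000]
Step 2: x=[3.5552 8.0416 11.9088 16.6880] v=[-7.4240 6.2080 2.9440 -4.1600]
Step 3: x=[2.2194 9.1841 12.6435 15.7313] v=[-6.6790 5.7126 3.6736 -4.7834]
Step 4: x=[1.6428 9.7658 13.3188 14.9206] v=[-2.8828 2.9084 3.3763 -4.0536]
Step 5: x=[2.1031 9.6163 13.6819 14.4936] v=[2.3014 -0.7476 1.8153 -2.1350]
Step 6: x=[3.4290 8.9152 13.5243 14.5767] v=[6.6295 -3.5057 -0.7878 0.4156]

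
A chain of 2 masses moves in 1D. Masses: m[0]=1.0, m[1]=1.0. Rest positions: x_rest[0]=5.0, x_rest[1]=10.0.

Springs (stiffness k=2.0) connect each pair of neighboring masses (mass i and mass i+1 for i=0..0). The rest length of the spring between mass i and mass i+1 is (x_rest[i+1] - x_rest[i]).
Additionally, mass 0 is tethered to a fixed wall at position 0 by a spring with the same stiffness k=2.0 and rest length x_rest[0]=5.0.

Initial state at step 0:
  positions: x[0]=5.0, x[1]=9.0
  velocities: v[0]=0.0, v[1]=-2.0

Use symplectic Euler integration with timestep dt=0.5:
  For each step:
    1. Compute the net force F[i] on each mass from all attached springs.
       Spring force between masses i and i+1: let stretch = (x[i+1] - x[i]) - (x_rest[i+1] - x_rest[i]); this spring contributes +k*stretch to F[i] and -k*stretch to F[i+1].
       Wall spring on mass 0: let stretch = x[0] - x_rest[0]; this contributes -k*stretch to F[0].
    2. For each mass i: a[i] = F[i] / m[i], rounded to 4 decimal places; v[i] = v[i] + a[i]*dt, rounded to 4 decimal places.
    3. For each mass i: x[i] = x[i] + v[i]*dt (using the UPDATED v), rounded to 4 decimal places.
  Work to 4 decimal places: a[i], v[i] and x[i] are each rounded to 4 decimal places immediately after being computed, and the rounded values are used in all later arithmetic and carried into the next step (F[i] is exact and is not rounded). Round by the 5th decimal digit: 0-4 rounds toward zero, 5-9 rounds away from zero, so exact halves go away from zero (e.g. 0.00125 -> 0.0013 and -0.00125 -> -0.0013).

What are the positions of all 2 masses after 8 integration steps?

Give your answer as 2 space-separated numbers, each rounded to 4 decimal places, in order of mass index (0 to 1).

Answer: 5.2930 11.5391

Derivation:
Step 0: x=[5.0000 9.0000] v=[0.0000 -2.0000]
Step 1: x=[4.5000 8.5000] v=[-1.0000 -1.0000]
Step 2: x=[3.7500 8.5000] v=[-1.5000 0.0000]
Step 3: x=[3.5000 8.6250] v=[-0.5000 0.2500]
Step 4: x=[4.0625 8.6875] v=[1.1250 0.1250]
Step 5: x=[4.9063 8.9375] v=[1.6875 0.5000]
Step 6: x=[5.3125 9.6719] v=[0.8124 1.4688]
Step 7: x=[5.2422 10.7266] v=[-0.1407 2.1094]
Step 8: x=[5.2930 11.5391] v=[0.1015 1.6250]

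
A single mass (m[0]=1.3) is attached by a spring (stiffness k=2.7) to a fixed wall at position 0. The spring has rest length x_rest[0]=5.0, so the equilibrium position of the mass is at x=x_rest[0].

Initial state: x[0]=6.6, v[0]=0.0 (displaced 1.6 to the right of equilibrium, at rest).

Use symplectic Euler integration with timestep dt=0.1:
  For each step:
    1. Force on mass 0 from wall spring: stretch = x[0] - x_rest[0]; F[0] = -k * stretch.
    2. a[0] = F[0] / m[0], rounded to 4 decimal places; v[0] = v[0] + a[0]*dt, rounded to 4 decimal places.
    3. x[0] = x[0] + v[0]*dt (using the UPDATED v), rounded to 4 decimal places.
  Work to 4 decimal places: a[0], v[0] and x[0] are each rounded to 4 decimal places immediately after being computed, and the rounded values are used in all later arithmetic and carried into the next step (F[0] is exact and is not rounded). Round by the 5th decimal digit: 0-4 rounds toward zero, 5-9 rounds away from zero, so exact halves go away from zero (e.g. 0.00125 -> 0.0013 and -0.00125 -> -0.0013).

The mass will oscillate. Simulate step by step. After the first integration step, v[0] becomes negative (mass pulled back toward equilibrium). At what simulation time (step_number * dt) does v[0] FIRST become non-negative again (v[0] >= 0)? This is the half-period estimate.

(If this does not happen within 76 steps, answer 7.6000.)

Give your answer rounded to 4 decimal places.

Answer: 2.2000

Derivation:
Step 0: x=[6.6000] v=[0.0000]
Step 1: x=[6.5668] v=[-0.3323]
Step 2: x=[6.5010] v=[-0.6577]
Step 3: x=[6.4041] v=[-0.9695]
Step 4: x=[6.2780] v=[-1.2611]
Step 5: x=[6.1254] v=[-1.5265]
Step 6: x=[5.9494] v=[-1.7602]
Step 7: x=[5.7537] v=[-1.9574]
Step 8: x=[5.5423] v=[-2.1139]
Step 9: x=[5.3197] v=[-2.2265]
Step 10: x=[5.0904] v=[-2.2929]
Step 11: x=[4.8592] v=[-2.3117]
Step 12: x=[4.6310] v=[-2.2825]
Step 13: x=[4.4104] v=[-2.2059]
Step 14: x=[4.2021] v=[-2.0834]
Step 15: x=[4.0103] v=[-1.9177]
Step 16: x=[3.8391] v=[-1.7122]
Step 17: x=[3.6920] v=[-1.4711]
Step 18: x=[3.5721] v=[-1.1994]
Step 19: x=[3.4818] v=[-0.9028]
Step 20: x=[3.4231] v=[-0.5875]
Step 21: x=[3.3971] v=[-0.2600]
Step 22: x=[3.4044] v=[0.0729]
First v>=0 after going negative at step 22, time=2.2000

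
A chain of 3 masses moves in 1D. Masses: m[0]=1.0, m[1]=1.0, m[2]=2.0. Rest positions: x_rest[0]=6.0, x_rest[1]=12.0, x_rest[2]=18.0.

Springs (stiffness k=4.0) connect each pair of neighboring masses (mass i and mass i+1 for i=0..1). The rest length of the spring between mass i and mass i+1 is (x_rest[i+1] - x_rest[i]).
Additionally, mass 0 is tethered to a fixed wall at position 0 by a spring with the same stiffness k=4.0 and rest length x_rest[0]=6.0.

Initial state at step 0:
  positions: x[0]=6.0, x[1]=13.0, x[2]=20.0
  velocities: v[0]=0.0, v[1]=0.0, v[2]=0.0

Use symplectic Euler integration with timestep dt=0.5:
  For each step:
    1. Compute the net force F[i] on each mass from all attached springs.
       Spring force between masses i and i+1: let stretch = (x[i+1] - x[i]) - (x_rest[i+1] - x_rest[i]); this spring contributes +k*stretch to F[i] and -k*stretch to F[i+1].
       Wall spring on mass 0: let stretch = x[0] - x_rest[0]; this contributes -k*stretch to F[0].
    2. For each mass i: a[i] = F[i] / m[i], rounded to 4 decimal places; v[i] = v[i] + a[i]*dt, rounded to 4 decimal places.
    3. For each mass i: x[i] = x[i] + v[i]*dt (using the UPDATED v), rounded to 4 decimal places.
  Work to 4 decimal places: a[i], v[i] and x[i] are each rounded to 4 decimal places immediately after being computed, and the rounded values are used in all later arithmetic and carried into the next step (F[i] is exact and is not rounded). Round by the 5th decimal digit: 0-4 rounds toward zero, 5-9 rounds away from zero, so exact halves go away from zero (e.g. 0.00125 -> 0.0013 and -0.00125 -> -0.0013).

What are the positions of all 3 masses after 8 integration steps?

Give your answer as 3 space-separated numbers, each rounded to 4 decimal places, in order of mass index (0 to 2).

Step 0: x=[6.0000 13.0000 20.0000] v=[0.0000 0.0000 0.0000]
Step 1: x=[7.0000 13.0000 19.5000] v=[2.0000 0.0000 -1.0000]
Step 2: x=[7.0000 13.5000 18.7500] v=[0.0000 1.0000 -1.5000]
Step 3: x=[6.5000 12.7500 18.3750] v=[-1.0000 -1.5000 -0.7500]
Step 4: x=[5.7500 11.3750 18.1875] v=[-1.5000 -2.7500 -0.3750]
Step 5: x=[4.8750 11.1875 17.5938] v=[-1.7500 -0.3750 -1.1875]
Step 6: x=[5.4375 11.0938 16.7969] v=[1.1250 -0.1874 -1.5938]
Step 7: x=[6.2188 11.0469 16.1485] v=[1.5626 -0.0938 -1.2969]
Step 8: x=[5.6094 11.2735 15.9493] v=[-1.2188 0.4532 -0.3985]

Answer: 5.6094 11.2735 15.9493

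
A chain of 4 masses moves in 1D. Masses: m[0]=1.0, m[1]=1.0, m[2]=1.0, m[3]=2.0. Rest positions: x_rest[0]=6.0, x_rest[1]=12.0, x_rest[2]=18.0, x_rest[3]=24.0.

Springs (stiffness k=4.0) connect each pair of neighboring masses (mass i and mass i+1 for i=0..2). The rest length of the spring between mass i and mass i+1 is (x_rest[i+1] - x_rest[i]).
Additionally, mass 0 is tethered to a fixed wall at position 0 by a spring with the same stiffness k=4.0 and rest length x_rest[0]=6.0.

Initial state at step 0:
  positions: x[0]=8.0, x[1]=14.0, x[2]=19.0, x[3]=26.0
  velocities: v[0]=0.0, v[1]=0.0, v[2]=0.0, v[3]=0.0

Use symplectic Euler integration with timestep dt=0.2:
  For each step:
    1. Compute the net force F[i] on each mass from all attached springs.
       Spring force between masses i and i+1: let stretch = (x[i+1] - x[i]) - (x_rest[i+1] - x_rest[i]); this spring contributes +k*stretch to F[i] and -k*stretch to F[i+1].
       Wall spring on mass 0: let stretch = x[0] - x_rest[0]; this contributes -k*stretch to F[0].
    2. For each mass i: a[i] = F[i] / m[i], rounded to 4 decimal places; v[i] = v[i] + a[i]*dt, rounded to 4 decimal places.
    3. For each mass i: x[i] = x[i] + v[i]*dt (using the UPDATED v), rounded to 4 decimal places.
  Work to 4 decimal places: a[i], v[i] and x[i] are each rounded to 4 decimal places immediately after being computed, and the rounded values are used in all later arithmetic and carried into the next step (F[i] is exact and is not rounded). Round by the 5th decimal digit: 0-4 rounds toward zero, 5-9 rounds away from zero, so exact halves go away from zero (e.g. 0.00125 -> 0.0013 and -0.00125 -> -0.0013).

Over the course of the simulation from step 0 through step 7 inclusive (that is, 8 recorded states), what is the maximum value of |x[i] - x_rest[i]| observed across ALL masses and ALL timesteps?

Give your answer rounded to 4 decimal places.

Answer: 2.4714

Derivation:
Step 0: x=[8.0000 14.0000 19.0000 26.0000] v=[0.0000 0.0000 0.0000 0.0000]
Step 1: x=[7.6800 13.8400 19.3200 25.9200] v=[-1.6000 -0.8000 1.6000 -0.4000]
Step 2: x=[7.1168 13.5712 19.8192 25.7920] v=[-2.8160 -1.3440 2.4960 -0.6400]
Step 3: x=[6.4476 13.2694 20.2744 25.6662] v=[-3.3459 -1.5091 2.2758 -0.6291]
Step 4: x=[5.8383 12.9969 20.4714 25.5890] v=[-3.0465 -1.3625 0.9852 -0.3858]
Step 5: x=[5.4402 12.7749 20.2913 25.5824] v=[-1.9903 -1.1098 -0.9003 -0.0328]
Step 6: x=[5.3453 12.5820 19.7552 25.6326] v=[-0.4747 -0.9644 -2.6805 0.2508]
Step 7: x=[5.5530 12.3790 19.0118 25.6926] v=[1.0384 -1.0152 -3.7171 0.2998]
Max displacement = 2.4714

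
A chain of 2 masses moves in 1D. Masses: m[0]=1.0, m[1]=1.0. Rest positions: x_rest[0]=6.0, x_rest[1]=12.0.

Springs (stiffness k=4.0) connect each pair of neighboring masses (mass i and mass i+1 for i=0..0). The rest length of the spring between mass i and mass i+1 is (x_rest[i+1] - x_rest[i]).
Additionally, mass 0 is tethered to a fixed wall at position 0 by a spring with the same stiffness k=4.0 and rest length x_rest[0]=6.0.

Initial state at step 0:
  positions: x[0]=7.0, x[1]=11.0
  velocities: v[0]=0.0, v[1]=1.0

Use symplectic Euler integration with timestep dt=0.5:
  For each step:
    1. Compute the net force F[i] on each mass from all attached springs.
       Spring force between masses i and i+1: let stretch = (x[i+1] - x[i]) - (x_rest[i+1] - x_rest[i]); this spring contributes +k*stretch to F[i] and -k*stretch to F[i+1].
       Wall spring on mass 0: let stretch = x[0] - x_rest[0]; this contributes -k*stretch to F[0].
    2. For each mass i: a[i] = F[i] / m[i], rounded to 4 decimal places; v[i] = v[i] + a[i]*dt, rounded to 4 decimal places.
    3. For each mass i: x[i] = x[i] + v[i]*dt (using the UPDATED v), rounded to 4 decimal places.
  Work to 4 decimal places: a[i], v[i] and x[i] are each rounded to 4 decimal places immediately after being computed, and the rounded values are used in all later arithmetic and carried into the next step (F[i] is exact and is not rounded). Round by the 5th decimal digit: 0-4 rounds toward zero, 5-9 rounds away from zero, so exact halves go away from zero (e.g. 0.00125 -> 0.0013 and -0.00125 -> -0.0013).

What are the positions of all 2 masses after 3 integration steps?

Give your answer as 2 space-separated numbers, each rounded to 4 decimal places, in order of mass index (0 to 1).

Step 0: x=[7.0000 11.0000] v=[0.0000 1.0000]
Step 1: x=[4.0000 13.5000] v=[-6.0000 5.0000]
Step 2: x=[6.5000 12.5000] v=[5.0000 -2.0000]
Step 3: x=[8.5000 11.5000] v=[4.0000 -2.0000]

Answer: 8.5000 11.5000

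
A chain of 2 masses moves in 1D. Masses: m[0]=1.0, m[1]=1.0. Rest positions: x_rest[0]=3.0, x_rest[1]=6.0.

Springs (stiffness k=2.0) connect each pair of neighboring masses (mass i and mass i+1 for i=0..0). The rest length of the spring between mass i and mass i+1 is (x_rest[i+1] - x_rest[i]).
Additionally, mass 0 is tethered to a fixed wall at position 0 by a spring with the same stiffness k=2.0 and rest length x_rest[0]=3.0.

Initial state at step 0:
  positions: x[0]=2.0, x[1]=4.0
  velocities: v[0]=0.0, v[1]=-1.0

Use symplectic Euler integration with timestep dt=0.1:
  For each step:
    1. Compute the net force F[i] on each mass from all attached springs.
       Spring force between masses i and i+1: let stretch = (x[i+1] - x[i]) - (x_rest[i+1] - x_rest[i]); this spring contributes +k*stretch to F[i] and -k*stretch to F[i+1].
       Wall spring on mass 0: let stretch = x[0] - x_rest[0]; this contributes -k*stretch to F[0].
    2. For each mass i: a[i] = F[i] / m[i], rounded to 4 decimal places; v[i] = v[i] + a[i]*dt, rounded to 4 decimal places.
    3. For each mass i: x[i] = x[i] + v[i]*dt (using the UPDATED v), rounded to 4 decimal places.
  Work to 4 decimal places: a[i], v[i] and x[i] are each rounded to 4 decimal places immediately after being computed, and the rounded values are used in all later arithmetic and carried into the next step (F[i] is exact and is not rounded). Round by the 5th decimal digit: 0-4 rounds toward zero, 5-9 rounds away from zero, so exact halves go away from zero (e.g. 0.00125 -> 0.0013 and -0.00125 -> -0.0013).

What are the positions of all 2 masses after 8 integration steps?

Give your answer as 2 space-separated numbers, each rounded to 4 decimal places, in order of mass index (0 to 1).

Answer: 1.9338 3.9922

Derivation:
Step 0: x=[2.0000 4.0000] v=[0.0000 -1.0000]
Step 1: x=[2.0000 3.9200] v=[0.0000 -0.8000]
Step 2: x=[1.9984 3.8616] v=[-0.0160 -0.5840]
Step 3: x=[1.9941 3.8259] v=[-0.0430 -0.3566]
Step 4: x=[1.9866 3.8136] v=[-0.0755 -0.1230]
Step 5: x=[1.9759 3.8248] v=[-0.1074 0.1116]
Step 6: x=[1.9626 3.8590] v=[-0.1328 0.3418]
Step 7: x=[1.9480 3.9153] v=[-0.1460 0.5625]
Step 8: x=[1.9338 3.9922] v=[-0.1421 0.7690]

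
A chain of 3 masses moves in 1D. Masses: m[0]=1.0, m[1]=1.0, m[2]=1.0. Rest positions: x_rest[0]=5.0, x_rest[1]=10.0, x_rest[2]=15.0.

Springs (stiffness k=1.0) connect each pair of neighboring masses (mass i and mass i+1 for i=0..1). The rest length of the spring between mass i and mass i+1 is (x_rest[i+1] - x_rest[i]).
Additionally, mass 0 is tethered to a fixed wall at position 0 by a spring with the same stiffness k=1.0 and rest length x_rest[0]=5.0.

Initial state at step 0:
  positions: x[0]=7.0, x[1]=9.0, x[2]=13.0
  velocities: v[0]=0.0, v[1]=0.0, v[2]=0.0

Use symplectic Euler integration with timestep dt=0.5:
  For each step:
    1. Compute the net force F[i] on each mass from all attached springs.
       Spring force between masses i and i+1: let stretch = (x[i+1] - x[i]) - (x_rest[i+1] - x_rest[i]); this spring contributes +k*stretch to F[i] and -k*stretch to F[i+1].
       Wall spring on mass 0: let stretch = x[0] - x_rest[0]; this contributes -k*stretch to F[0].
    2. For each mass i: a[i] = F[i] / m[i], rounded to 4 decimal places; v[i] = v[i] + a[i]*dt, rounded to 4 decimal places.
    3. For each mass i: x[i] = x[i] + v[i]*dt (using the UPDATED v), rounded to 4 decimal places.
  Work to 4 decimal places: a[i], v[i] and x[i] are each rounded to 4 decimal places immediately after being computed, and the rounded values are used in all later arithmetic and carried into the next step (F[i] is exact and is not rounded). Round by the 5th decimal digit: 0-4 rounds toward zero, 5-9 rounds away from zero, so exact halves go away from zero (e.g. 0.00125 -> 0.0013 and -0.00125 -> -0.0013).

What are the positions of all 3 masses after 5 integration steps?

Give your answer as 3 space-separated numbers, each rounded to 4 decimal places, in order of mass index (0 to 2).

Answer: 3.4912 8.5283 16.2022

Derivation:
Step 0: x=[7.0000 9.0000 13.0000] v=[0.0000 0.0000 0.0000]
Step 1: x=[5.7500 9.5000 13.2500] v=[-2.5000 1.0000 0.5000]
Step 2: x=[4.0000 10.0000 13.8125] v=[-3.5000 1.0000 1.1250]
Step 3: x=[2.7500 9.9531 14.6719] v=[-2.5000 -0.0938 1.7188]
Step 4: x=[2.6133 9.2851 15.6016] v=[-0.2735 -1.3360 1.8594]
Step 5: x=[3.4912 8.5283 16.2022] v=[1.7558 -1.5137 1.2012]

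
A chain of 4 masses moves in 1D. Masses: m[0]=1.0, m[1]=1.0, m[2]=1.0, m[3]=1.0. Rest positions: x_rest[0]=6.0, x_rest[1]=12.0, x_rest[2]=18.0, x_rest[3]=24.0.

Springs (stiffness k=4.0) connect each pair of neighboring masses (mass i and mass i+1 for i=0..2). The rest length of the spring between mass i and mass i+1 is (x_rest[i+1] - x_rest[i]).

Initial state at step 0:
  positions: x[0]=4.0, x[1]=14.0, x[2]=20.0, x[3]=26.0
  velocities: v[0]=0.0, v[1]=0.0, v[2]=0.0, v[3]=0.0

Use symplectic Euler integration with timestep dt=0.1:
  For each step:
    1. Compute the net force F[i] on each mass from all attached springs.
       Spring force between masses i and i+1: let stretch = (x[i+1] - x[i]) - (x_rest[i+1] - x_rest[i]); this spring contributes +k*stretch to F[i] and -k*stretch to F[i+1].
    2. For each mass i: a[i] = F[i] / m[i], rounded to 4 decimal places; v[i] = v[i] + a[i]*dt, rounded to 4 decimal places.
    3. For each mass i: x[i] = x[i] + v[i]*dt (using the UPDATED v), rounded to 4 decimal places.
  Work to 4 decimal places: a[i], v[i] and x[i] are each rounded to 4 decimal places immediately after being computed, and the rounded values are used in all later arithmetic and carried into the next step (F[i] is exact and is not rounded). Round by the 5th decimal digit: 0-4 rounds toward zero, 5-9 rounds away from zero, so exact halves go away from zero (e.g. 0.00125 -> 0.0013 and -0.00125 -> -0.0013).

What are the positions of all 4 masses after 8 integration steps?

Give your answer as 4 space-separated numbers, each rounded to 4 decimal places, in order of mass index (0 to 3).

Answer: 7.5972 11.3394 19.1543 25.9093

Derivation:
Step 0: x=[4.0000 14.0000 20.0000 26.0000] v=[0.0000 0.0000 0.0000 0.0000]
Step 1: x=[4.1600 13.8400 20.0000 26.0000] v=[1.6000 -1.6000 0.0000 0.0000]
Step 2: x=[4.4672 13.5392 19.9936 26.0000] v=[3.0720 -3.0080 -0.0640 0.0000]
Step 3: x=[4.8973 13.1337 19.9693 25.9997] v=[4.3008 -4.0550 -0.2432 -0.0026]
Step 4: x=[5.4168 12.6722 19.9128 25.9982] v=[5.1954 -4.6153 -0.5653 -0.0148]
Step 5: x=[5.9866 12.2101 19.8101 25.9933] v=[5.6976 -4.6212 -1.0274 -0.0490]
Step 6: x=[6.5653 11.8030 19.6507 25.9811] v=[5.7870 -4.0706 -1.5941 -0.1223]
Step 7: x=[7.1135 11.5003 19.4306 25.9557] v=[5.4821 -3.0266 -2.2010 -0.2545]
Step 8: x=[7.5972 11.3394 19.1543 25.9093] v=[4.8368 -1.6092 -2.7631 -0.4645]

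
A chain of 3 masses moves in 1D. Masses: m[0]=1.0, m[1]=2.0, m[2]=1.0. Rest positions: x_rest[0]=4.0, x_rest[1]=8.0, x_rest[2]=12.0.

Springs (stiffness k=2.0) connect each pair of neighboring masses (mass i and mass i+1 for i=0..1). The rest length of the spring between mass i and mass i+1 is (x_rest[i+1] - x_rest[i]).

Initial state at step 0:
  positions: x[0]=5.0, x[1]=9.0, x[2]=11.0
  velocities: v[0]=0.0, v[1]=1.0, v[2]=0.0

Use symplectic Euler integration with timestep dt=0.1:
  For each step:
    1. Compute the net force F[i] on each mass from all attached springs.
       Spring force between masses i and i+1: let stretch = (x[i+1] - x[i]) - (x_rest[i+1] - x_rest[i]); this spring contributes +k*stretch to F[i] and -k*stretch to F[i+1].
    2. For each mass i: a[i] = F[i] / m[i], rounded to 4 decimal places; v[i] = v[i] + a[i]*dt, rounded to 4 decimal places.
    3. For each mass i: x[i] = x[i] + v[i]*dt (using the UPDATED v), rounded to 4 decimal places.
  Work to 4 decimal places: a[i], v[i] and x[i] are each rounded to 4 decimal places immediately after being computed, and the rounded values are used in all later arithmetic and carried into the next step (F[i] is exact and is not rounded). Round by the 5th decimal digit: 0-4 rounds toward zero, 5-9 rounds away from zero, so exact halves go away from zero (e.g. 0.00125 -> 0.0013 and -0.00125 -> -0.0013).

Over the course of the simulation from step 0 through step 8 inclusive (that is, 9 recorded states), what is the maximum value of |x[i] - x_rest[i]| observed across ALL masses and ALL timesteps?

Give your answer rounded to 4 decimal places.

Answer: 1.1923

Derivation:
Step 0: x=[5.0000 9.0000 11.0000] v=[0.0000 1.0000 0.0000]
Step 1: x=[5.0000 9.0800 11.0400] v=[0.0000 0.8000 0.4000]
Step 2: x=[5.0016 9.1388 11.1208] v=[0.0160 0.5880 0.8080]
Step 3: x=[5.0059 9.1761 11.2420] v=[0.0434 0.3725 1.2116]
Step 4: x=[5.0136 9.1923 11.4018] v=[0.0774 0.1621 1.5984]
Step 5: x=[5.0249 9.1888 11.5975] v=[0.1131 -0.0348 1.9565]
Step 6: x=[5.0395 9.1678 11.8250] v=[0.1459 -0.2103 2.2748]
Step 7: x=[5.0567 9.1321 12.0793] v=[0.1716 -0.3574 2.5434]
Step 8: x=[5.0754 9.0851 12.3547] v=[0.1867 -0.4702 2.7540]
Max displacement = 1.1923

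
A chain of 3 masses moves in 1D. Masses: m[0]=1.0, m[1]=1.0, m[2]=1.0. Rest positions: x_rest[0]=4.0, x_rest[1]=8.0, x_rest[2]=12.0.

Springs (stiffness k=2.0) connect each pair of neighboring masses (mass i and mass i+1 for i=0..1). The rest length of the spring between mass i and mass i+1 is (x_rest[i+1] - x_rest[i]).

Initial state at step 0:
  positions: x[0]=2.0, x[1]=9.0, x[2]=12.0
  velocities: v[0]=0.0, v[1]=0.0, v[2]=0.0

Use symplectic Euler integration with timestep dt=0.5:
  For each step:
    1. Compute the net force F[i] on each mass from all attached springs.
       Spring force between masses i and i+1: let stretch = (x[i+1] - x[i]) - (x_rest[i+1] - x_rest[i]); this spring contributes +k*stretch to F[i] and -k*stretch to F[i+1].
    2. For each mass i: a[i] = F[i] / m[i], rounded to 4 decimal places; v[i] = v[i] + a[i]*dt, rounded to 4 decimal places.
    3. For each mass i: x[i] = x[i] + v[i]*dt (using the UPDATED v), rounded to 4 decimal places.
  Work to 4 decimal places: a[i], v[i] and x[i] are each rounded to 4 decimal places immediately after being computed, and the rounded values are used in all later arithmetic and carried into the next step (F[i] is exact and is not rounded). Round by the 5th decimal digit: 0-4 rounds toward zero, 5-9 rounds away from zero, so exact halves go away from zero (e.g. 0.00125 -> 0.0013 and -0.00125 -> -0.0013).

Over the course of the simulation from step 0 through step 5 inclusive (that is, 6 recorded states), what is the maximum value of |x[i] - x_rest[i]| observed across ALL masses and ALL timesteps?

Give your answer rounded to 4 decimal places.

Step 0: x=[2.0000 9.0000 12.0000] v=[0.0000 0.0000 0.0000]
Step 1: x=[3.5000 7.0000 12.5000] v=[3.0000 -4.0000 1.0000]
Step 2: x=[4.7500 6.0000 12.2500] v=[2.5000 -2.0000 -0.5000]
Step 3: x=[4.6250 7.5000 10.8750] v=[-0.2500 3.0000 -2.7500]
Step 4: x=[3.9375 9.2500 9.8125] v=[-1.3750 3.5000 -2.1250]
Step 5: x=[3.9063 8.6250 10.4688] v=[-0.0625 -1.2500 1.3125]
Max displacement = 2.1875

Answer: 2.1875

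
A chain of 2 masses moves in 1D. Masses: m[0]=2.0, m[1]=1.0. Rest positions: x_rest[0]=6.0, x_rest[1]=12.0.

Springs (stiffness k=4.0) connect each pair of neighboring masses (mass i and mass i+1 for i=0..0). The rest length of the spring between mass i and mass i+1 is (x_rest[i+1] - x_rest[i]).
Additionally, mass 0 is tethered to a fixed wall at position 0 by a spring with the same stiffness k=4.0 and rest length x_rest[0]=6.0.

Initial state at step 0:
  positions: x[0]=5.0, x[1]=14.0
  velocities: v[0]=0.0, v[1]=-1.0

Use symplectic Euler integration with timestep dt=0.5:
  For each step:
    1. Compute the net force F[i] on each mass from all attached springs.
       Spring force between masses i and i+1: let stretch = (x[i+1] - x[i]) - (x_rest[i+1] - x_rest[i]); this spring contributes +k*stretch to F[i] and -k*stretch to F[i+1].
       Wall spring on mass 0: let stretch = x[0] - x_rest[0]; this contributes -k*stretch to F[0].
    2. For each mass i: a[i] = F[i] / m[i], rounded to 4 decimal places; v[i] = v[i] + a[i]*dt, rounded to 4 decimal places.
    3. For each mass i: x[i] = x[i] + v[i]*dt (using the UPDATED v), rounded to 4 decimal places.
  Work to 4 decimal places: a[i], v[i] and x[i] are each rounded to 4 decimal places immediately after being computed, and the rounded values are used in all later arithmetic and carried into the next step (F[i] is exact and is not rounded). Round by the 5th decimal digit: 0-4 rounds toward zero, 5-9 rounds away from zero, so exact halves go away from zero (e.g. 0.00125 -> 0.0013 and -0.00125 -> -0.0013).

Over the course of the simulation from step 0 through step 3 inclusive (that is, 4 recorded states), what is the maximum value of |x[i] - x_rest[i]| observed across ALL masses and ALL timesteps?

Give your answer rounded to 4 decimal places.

Answer: 2.5000

Derivation:
Step 0: x=[5.0000 14.0000] v=[0.0000 -1.0000]
Step 1: x=[7.0000 10.5000] v=[4.0000 -7.0000]
Step 2: x=[7.2500 9.5000] v=[0.5000 -2.0000]
Step 3: x=[5.0000 12.2500] v=[-4.5000 5.5000]
Max displacement = 2.5000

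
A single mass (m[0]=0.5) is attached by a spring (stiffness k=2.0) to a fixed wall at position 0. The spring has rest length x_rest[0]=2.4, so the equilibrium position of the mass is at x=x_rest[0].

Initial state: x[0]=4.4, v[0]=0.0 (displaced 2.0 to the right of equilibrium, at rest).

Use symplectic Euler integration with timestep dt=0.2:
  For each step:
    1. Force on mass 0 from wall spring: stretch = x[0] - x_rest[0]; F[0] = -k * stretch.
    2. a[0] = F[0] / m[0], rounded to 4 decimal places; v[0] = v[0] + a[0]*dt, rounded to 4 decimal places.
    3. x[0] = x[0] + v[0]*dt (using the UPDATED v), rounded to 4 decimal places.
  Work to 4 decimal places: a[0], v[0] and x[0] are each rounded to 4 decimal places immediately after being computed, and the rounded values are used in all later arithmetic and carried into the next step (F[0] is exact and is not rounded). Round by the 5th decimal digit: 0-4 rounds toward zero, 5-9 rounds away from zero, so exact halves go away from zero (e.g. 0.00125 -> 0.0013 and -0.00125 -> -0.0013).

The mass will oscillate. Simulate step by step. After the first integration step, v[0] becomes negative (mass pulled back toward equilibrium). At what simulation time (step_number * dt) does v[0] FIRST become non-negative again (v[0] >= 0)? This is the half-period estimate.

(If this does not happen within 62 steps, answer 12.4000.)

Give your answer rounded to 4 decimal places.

Answer: 1.6000

Derivation:
Step 0: x=[4.4000] v=[0.0000]
Step 1: x=[4.0800] v=[-1.6000]
Step 2: x=[3.4912] v=[-2.9440]
Step 3: x=[2.7278] v=[-3.8170]
Step 4: x=[1.9120] v=[-4.0792]
Step 5: x=[1.1742] v=[-3.6888]
Step 6: x=[0.6326] v=[-2.7082]
Step 7: x=[0.3737] v=[-1.2943]
Step 8: x=[0.4390] v=[0.3267]
First v>=0 after going negative at step 8, time=1.6000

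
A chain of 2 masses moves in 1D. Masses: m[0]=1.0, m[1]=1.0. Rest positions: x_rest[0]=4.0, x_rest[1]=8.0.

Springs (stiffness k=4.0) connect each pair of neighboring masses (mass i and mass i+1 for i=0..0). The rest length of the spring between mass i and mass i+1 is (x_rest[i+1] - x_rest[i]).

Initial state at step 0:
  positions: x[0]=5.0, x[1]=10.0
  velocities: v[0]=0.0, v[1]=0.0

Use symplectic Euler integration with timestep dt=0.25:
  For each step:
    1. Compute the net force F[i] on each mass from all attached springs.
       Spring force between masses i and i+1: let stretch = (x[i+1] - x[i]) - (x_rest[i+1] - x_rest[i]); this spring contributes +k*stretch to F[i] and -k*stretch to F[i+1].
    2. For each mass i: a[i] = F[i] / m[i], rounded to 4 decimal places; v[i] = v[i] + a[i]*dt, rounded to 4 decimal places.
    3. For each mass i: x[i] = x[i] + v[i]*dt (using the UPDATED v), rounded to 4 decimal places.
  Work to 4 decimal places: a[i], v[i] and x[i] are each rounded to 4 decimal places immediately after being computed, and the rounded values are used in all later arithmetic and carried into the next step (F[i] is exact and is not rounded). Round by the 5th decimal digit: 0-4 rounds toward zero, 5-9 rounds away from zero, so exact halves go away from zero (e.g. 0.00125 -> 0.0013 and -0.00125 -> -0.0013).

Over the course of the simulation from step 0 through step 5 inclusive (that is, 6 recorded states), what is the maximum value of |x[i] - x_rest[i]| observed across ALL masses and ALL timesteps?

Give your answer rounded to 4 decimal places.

Step 0: x=[5.0000 10.0000] v=[0.0000 0.0000]
Step 1: x=[5.2500 9.7500] v=[1.0000 -1.0000]
Step 2: x=[5.6250 9.3750] v=[1.5000 -1.5000]
Step 3: x=[5.9375 9.0625] v=[1.2500 -1.2500]
Step 4: x=[6.0313 8.9688] v=[0.3750 -0.3750]
Step 5: x=[5.8594 9.1407] v=[-0.6875 0.6875]
Max displacement = 2.0313

Answer: 2.0313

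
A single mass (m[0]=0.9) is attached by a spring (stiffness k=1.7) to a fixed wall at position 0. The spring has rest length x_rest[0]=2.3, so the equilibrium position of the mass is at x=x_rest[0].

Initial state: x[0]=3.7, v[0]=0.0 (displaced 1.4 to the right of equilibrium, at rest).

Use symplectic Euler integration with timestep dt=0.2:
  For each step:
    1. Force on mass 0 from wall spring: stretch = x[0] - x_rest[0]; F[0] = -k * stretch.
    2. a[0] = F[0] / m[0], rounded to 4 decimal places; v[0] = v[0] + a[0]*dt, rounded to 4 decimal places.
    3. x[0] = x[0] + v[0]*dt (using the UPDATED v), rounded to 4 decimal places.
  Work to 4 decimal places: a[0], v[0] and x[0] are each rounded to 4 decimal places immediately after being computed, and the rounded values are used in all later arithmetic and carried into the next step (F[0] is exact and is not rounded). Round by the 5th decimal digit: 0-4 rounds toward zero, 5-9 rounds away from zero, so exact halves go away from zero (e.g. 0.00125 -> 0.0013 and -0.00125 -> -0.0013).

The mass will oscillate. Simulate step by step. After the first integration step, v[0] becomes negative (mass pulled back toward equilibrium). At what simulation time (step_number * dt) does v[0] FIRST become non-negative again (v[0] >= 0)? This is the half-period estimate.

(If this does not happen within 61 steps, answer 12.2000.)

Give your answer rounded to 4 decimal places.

Answer: 2.4000

Derivation:
Step 0: x=[3.7000] v=[0.0000]
Step 1: x=[3.5942] v=[-0.5289]
Step 2: x=[3.3906] v=[-1.0178]
Step 3: x=[3.1046] v=[-1.4298]
Step 4: x=[2.7578] v=[-1.7338]
Step 5: x=[2.3765] v=[-1.9067]
Step 6: x=[1.9894] v=[-1.9356]
Step 7: x=[1.6257] v=[-1.8183]
Step 8: x=[1.3130] v=[-1.5636]
Step 9: x=[1.0749] v=[-1.1907]
Step 10: x=[0.9293] v=[-0.7279]
Step 11: x=[0.8873] v=[-0.2101]
Step 12: x=[0.9520] v=[0.3236]
First v>=0 after going negative at step 12, time=2.4000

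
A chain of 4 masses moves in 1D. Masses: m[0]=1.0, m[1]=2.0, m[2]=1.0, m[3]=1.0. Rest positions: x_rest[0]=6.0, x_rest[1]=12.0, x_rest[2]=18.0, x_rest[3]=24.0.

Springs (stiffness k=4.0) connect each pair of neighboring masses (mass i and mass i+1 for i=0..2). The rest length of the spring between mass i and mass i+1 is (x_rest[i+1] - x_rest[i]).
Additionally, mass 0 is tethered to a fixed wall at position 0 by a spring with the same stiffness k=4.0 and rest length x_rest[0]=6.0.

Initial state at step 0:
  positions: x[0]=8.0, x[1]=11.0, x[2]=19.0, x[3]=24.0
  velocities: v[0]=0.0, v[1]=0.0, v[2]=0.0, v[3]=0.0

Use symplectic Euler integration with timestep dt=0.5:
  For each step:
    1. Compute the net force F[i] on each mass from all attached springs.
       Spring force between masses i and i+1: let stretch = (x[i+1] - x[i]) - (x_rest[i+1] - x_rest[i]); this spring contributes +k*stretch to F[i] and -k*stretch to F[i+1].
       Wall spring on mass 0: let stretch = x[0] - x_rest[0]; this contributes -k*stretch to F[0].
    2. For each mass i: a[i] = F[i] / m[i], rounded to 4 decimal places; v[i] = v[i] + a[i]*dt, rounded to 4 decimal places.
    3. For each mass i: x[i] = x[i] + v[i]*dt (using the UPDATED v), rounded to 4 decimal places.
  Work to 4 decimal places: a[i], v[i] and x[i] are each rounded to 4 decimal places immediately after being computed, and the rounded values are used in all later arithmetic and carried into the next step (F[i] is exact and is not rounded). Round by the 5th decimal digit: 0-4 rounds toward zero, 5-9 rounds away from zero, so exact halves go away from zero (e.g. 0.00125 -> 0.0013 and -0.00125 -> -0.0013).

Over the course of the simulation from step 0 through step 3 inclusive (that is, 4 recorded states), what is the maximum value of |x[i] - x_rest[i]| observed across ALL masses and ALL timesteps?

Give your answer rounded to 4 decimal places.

Answer: 3.0000

Derivation:
Step 0: x=[8.0000 11.0000 19.0000 24.0000] v=[0.0000 0.0000 0.0000 0.0000]
Step 1: x=[3.0000 13.5000 16.0000 25.0000] v=[-10.0000 5.0000 -6.0000 2.0000]
Step 2: x=[5.5000 12.0000 19.5000 23.0000] v=[5.0000 -3.0000 7.0000 -4.0000]
Step 3: x=[9.0000 11.0000 19.0000 23.5000] v=[7.0000 -2.0000 -1.0000 1.0000]
Max displacement = 3.0000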